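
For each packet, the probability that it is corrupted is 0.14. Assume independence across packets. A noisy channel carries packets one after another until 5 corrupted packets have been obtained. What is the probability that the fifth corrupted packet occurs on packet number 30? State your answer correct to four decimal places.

0.0294

Y = trial on which the fifth success occurs; negative binomial, r=5, p=0.14.
P(Y=30) = C(29,4) · p^5 · (1−p)^25
= 23751 · 5.3782e-05 · 0.023039 = 0.029430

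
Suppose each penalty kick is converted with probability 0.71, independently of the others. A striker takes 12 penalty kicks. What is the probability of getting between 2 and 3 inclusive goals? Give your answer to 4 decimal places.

0.0013

X ~ Binomial(12, 0.71); P(2 ≤ X ≤ 3) = Σ C(12,k) p^k (1−p)^(12−k) over k:
  k=2: C(12,2)·0.71^2·0.29^10 = 0.000140
  k=3: C(12,3)·0.71^3·0.29^9 = 0.001142
Total = 0.001282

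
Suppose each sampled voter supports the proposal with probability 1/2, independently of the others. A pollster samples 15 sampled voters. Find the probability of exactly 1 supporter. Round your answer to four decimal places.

0.0005

X ~ Binomial(n=15, p=0.50).
P(X=1) = C(15,1) · p^1 · (1−p)^14
= 15 · 0.5 · 6.1035e-05 = 0.000458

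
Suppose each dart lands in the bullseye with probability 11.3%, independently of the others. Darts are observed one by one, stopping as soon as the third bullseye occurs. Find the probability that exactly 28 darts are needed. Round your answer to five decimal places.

Y = trial on which the third success occurs; negative binomial, r=3, p=0.113.
P(Y=28) = C(27,2) · p^3 · (1−p)^25
= 351 · 0.0014429 · 0.049899 = 0.0252716

0.02527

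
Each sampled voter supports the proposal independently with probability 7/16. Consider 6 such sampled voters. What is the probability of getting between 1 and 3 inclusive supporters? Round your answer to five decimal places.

0.73334

X ~ Binomial(6, 0.4375); P(1 ≤ X ≤ 3) = Σ C(6,k) p^k (1−p)^(6−k) over k:
  k=1: C(6,1)·0.4375^1·0.5625^5 = 0.1478230
  k=2: C(6,2)·0.4375^2·0.5625^4 = 0.2874336
  k=3: C(6,3)·0.4375^3·0.5625^3 = 0.2980793
Total = 0.7333358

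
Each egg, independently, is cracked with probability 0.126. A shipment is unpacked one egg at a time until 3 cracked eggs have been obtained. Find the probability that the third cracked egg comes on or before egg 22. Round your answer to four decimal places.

0.5364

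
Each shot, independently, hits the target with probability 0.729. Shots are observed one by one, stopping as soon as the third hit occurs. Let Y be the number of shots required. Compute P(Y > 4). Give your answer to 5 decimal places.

0.29761

Needing more than 4 shots ⇔ fewer than 3 successes in the first 4. With X ~ Binomial(4, 0.729), P(Y > 4) = P(X ≤ 2).
  k=0: C(4,0)·0.729^0·0.271^4 = 0.0053936
  k=1: C(4,1)·0.729^1·0.271^3 = 0.0580357
  k=2: C(4,2)·0.729^2·0.271^2 = 0.2341774
P(X ≤ 2) = 0.2976067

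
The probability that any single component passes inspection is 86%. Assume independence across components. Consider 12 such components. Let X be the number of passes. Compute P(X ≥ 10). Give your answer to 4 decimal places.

0.7697

X ~ Binomial(12, 0.86); P(X ≥ 10) = Σ C(12,k) p^k (1−p)^(12−k) over k:
  k=10: C(12,10)·0.86^10·0.14^2 = 0.286276
  k=11: C(12,11)·0.86^11·0.14^1 = 0.319737
  k=12: C(12,12)·0.86^12·0.14^0 = 0.163675
Total = 0.769687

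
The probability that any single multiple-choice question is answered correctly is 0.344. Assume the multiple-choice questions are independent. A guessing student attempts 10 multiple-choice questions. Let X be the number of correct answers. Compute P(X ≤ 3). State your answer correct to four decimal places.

0.5302

X ~ Binomial(10, 0.344); P(X ≤ 3) = Σ C(10,k) p^k (1−p)^(10−k) over k:
  k=0: C(10,0)·0.344^0·0.656^10 = 0.014758
  k=1: C(10,1)·0.344^1·0.656^9 = 0.077391
  k=2: C(10,2)·0.344^2·0.656^8 = 0.182625
  k=3: C(10,3)·0.344^3·0.656^7 = 0.255378
Total = 0.530153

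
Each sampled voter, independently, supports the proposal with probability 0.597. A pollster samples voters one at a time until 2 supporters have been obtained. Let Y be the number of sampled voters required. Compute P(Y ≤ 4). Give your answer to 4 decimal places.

Finishing within 4 sampled voters ⇔ at least 2 successes in the first 4. With X ~ Binomial(4, 0.597), P(Y ≤ 4) = 1 − P(X ≤ 1).
  k=0: C(4,0)·0.597^0·0.403^4 = 0.026377
  k=1: C(4,1)·0.597^1·0.403^3 = 0.156297
1 − 0.182673 = 0.817327

0.8173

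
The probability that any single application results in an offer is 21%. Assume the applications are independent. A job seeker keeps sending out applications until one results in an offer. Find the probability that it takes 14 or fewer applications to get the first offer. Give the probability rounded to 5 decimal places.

Y = number of applications to the first success; geometric, p = 0.21.
P(Y ≤ 14) = 1 − (1−p)^14 = 1 − 0.0368790 = 0.9631210

0.96312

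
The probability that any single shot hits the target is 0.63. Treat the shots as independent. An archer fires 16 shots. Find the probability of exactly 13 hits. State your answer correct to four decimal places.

X ~ Binomial(n=16, p=0.63).
P(X=13) = C(16,13) · p^13 · (1−p)^3
= 560 · 0.0024628 · 0.050653 = 0.069859

0.0699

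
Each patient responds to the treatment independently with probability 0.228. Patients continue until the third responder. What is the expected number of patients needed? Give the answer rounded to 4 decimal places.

13.1579

Y = total patients until the third success; negative binomial with r=3, p=0.228.
E[Y] = r / p = 3 / 0.228 = 13.157895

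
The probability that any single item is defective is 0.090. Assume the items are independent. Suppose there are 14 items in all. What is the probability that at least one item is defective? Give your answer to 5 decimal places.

0.73296

P(at least one) = 1 − P(none) = 1 − (1 − 0.09)^14
= 1 − 0.2670420 = 0.7329580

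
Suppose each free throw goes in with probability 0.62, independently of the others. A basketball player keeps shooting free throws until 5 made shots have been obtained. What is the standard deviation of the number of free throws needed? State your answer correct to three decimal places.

Y = total free throws until the fifth success; negative binomial with r=5, p=0.62.
SD(Y) = √[r(1−p)/p²] = √(4.94277) = 2.22323

2.223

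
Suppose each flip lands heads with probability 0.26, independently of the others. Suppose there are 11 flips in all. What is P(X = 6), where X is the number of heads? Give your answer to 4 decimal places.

0.0317

X ~ Binomial(n=11, p=0.26).
P(X=6) = C(11,6) · p^6 · (1−p)^5
= 462 · 0.00030892 · 0.2219 = 0.031669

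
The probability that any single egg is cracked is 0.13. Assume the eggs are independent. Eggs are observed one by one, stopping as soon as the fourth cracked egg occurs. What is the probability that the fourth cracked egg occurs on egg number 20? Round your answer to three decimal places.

0.030

Y = trial on which the fourth success occurs; negative binomial, r=4, p=0.13.
P(Y=20) = C(19,3) · p^4 · (1−p)^16
= 969 · 0.00028561 · 0.10772 = 0.02981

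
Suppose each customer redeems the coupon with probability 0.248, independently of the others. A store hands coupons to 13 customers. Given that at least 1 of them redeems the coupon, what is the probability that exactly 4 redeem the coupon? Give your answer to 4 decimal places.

0.2132

X ~ Binomial(13, 0.248). Want P(X=4 | X≥1) = P(X=4) / P(X≥1).
P(X=4) = C(13,4)·0.248^4·0.752^9 = 0.208005
P(X≥1) = 1 − 0.024594 = 0.975406
Ratio = 0.208005 / 0.975406 = 0.213249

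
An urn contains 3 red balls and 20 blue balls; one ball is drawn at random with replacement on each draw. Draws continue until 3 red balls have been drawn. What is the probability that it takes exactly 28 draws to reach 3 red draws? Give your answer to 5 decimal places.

Y = trial on which the third success occurs; negative binomial, r=3, p=0.130435.
P(Y=28) = C(27,2) · p^3 · (1−p)^25
= 351 · 0.0022191 · 0.030378 = 0.0236615

0.02366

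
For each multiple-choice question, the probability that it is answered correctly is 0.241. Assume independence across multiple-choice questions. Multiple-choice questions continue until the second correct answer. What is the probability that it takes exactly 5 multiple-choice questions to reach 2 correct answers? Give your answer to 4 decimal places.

Y = trial on which the second success occurs; negative binomial, r=2, p=0.241.
P(Y=5) = C(4,1) · p^2 · (1−p)^3
= 4 · 0.058081 · 0.43725 = 0.101583

0.1016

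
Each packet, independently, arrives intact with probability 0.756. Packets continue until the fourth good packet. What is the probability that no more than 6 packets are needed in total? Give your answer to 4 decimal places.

Finishing within 6 packets ⇔ at least 4 successes in the first 6. With X ~ Binomial(6, 0.756), P(Y ≤ 6) = 1 − P(X ≤ 3).
  k=0: C(6,0)·0.756^0·0.244^6 = 0.000211
  k=1: C(6,1)·0.756^1·0.244^5 = 0.003923
  k=2: C(6,2)·0.756^2·0.244^4 = 0.030387
  k=3: C(6,3)·0.756^3·0.244^3 = 0.125535
1 − 0.160057 = 0.839943

0.8399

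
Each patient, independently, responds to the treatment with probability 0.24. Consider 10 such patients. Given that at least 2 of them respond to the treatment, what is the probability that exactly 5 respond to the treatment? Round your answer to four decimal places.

X ~ Binomial(10, 0.24). Want P(X=5 | X≥2) = P(X=5) / P(X≥2).
P(X=5) = C(10,5)·0.24^5·0.76^5 = 0.050877
P(X≥2) = 1 − 0.064289 − 0.203018 = 0.732694
Ratio = 0.050877 / 0.732694 = 0.069439

0.0694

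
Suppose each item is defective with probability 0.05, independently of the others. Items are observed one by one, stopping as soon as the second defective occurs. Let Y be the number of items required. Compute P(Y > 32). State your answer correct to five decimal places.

Needing more than 32 items ⇔ fewer than 2 successes in the first 32. With X ~ Binomial(32, 0.05), P(Y > 32) = P(X ≤ 1).
  k=0: C(32,0)·0.05^0·0.95^32 = 0.1937115
  k=1: C(32,1)·0.05^1·0.95^31 = 0.3262509
P(X ≤ 1) = 0.5199624

0.51996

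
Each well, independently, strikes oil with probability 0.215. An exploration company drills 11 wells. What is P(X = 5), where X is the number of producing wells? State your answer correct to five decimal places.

X ~ Binomial(n=11, p=0.215).
P(X=5) = C(11,5) · p^5 · (1−p)^6
= 462 · 0.0004594 · 0.234 = 0.0496652

0.04967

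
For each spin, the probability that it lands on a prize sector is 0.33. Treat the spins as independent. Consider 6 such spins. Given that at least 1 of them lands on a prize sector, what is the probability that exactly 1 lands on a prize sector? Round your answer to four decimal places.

X ~ Binomial(6, 0.33). Want P(X=1 | X≥1) = P(X=1) / P(X≥1).
P(X=1) = C(6,1)·0.33^1·0.67^5 = 0.267325
P(X≥1) = 1 − 0.090458 = 0.909542
Ratio = 0.267325 / 0.909542 = 0.293912

0.2939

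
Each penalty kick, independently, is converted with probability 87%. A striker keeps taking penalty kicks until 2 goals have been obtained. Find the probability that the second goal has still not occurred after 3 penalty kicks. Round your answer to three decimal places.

Needing more than 3 penalty kicks ⇔ fewer than 2 successes in the first 3. With X ~ Binomial(3, 0.87), P(Y > 3) = P(X ≤ 1).
  k=0: C(3,0)·0.87^0·0.13^3 = 0.00220
  k=1: C(3,1)·0.87^1·0.13^2 = 0.04411
P(X ≤ 1) = 0.04631

0.046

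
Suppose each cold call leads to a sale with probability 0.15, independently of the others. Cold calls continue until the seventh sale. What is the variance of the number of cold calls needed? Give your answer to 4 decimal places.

264.4444

Y = total cold calls until the seventh success; negative binomial with r=7, p=0.15.
Var(Y) = r(1−p)/p² = 7·0.85 / 0.15² = 264.444444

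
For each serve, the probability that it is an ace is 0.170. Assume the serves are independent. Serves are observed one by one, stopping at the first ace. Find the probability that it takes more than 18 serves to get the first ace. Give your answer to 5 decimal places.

0.03495

Y = number of serves to the first success; geometric, p = 0.17.
P(Y > 18) = P(first 18 all fail) = (1−p)^18 = 0.0349467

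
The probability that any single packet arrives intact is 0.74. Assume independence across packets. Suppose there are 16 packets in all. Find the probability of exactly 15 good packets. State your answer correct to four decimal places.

X ~ Binomial(n=16, p=0.74).
P(X=15) = C(16,15) · p^15 · (1−p)^1
= 16 · 0.010926 · 0.26 = 0.045454

0.0455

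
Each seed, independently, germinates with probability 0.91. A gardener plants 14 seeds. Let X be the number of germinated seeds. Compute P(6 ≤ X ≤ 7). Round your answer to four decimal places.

0.0001

X ~ Binomial(14, 0.91); P(6 ≤ X ≤ 7) = Σ C(14,k) p^k (1−p)^(14−k) over k:
  k=6: C(14,6)·0.91^6·0.09^8 = 0.000007
  k=7: C(14,7)·0.91^7·0.09^7 = 0.000085
Total = 0.000092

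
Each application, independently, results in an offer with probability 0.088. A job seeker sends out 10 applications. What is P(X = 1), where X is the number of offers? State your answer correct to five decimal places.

0.38409

X ~ Binomial(n=10, p=0.088).
P(X=1) = C(10,1) · p^1 · (1−p)^9
= 10 · 0.088 · 0.43647 = 0.3840928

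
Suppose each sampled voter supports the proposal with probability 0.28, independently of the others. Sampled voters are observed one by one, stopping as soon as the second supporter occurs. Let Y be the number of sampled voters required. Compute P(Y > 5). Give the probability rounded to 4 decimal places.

Needing more than 5 sampled voters ⇔ fewer than 2 successes in the first 5. With X ~ Binomial(5, 0.28), P(Y > 5) = P(X ≤ 1).
  k=0: C(5,0)·0.28^0·0.72^5 = 0.193492
  k=1: C(5,1)·0.28^1·0.72^4 = 0.376234
P(X ≤ 1) = 0.569726

0.5697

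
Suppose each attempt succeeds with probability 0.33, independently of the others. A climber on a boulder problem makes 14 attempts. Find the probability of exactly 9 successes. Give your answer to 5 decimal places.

0.01254

X ~ Binomial(n=14, p=0.33).
P(X=9) = C(14,9) · p^9 · (1−p)^5
= 2002 · 4.6411e-05 · 0.13501 = 0.0125448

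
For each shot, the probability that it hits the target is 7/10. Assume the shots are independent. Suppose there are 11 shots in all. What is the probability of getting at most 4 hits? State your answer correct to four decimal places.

0.0216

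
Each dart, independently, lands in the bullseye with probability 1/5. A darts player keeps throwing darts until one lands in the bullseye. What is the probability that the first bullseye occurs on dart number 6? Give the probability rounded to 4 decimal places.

Geometric (trials to first success), p = 0.20.
P(Y = 6) = (1−p)^5 · p = 0.32768 · 0.20 = 0.065536

0.0655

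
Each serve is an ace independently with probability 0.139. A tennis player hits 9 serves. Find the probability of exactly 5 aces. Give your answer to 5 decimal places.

X ~ Binomial(n=9, p=0.139).
P(X=5) = C(9,5) · p^5 · (1−p)^4
= 126 · 5.1889e-05 · 0.54956 = 0.0035930

0.00359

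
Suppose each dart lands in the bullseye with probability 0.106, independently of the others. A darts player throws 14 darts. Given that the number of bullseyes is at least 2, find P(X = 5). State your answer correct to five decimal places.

X ~ Binomial(14, 0.106). Want P(X=5 | X≥2) = P(X=5) / P(X≥2).
P(X=5) = C(14,5)·0.106^5·0.894^9 = 0.0097731
P(X≥2) = 1 − 0.2083173 − 0.3457973 = 0.4458854
Ratio = 0.0097731 / 0.4458854 = 0.0219183

0.02192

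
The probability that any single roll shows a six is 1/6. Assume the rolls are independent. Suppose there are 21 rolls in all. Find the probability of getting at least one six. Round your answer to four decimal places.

P(at least one) = 1 − P(none) = 1 − (1 − 0.166667)^21
= 1 − 0.021737 = 0.978263

0.9783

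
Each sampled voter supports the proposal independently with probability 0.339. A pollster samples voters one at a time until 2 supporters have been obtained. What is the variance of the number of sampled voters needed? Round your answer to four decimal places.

Y = total sampled voters until the second success; negative binomial with r=2, p=0.339.
Var(Y) = r(1−p)/p² = 2·0.661 / 0.339² = 11.503555

11.5036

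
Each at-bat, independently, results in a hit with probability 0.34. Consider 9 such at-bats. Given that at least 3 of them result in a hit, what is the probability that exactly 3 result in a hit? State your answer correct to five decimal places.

0.42702

X ~ Binomial(9, 0.34). Want P(X=3 | X≥3) = P(X=3) / P(X≥3).
P(X=3) = C(9,3)·0.34^3·0.66^6 = 0.2728850
P(X≥3) = 1 − 0.0237627 − 0.1101724 − 0.2270220 = 0.6390429
Ratio = 0.2728850 / 0.6390429 = 0.4270214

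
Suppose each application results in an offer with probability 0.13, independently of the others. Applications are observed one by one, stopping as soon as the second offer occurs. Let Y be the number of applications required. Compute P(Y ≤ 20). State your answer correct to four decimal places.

0.7539

Finishing within 20 applications ⇔ at least 2 successes in the first 20. With X ~ Binomial(20, 0.13), P(Y ≤ 20) = 1 − P(X ≤ 1).
  k=0: C(20,0)·0.13^0·0.87^20 = 0.061714
  k=1: C(20,1)·0.13^1·0.87^19 = 0.184433
1 − 0.246147 = 0.753853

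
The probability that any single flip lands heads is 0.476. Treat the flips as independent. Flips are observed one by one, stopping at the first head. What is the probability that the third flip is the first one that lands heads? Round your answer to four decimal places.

Geometric (trials to first success), p = 0.476.
P(Y = 3) = (1−p)^2 · p = 0.27458 · 0.476 = 0.130698

0.1307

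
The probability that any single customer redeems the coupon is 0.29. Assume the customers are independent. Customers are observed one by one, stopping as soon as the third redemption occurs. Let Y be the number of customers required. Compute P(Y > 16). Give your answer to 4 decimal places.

0.1149

Needing more than 16 customers ⇔ fewer than 3 successes in the first 16. With X ~ Binomial(16, 0.29), P(Y > 16) = P(X ≤ 2).
  k=0: C(16,0)·0.29^0·0.71^16 = 0.004170
  k=1: C(16,1)·0.29^1·0.71^15 = 0.027252
  k=2: C(16,2)·0.29^2·0.71^14 = 0.083482
P(X ≤ 2) = 0.114904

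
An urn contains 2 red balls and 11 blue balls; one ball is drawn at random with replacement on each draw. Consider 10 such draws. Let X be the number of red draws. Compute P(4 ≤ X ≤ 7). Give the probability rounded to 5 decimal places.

X ~ Binomial(10, 0.153846); P(4 ≤ X ≤ 7) = Σ C(10,k) p^k (1−p)^(10−k) over k:
  k=4: C(10,4)·0.153846^4·0.846154^6 = 0.0431779
  k=5: C(10,5)·0.153846^5·0.846154^5 = 0.0094206
  k=6: C(10,6)·0.153846^6·0.846154^4 = 0.0014274
  k=7: C(10,7)·0.153846^7·0.846154^3 = 0.0001483
Total = 0.0541742

0.05417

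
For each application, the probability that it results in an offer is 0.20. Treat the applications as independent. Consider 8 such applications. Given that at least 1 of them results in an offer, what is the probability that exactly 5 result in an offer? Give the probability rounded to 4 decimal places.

0.0110

X ~ Binomial(8, 0.20). Want P(X=5 | X≥1) = P(X=5) / P(X≥1).
P(X=5) = C(8,5)·0.20^5·0.80^3 = 0.009175
P(X≥1) = 1 − 0.167772 = 0.832228
Ratio = 0.009175 / 0.832228 = 0.011025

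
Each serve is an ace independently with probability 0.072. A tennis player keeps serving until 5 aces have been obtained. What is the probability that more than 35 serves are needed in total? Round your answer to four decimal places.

Needing more than 35 serves ⇔ fewer than 5 successes in the first 35. With X ~ Binomial(35, 0.072), P(Y > 35) = P(X ≤ 4).
  k=0: C(35,0)·0.072^0·0.928^35 = 0.073144
  k=1: C(35,1)·0.072^1·0.928^34 = 0.198624
  k=2: C(35,2)·0.072^2·0.928^33 = 0.261978
  k=3: C(35,3)·0.072^3·0.928^32 = 0.223585
  k=4: C(35,4)·0.072^4·0.928^31 = 0.138777
P(X ≤ 4) = 0.896108

0.8961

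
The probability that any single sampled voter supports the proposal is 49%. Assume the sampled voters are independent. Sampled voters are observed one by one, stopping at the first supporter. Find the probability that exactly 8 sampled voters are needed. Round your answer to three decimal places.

Geometric (trials to first success), p = 0.49.
P(Y = 8) = (1−p)^7 · p = 0.0089741 · 0.49 = 0.00440

0.004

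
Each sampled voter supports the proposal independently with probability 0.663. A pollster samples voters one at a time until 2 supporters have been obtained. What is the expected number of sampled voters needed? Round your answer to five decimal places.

3.01659

Y = total sampled voters until the second success; negative binomial with r=2, p=0.663.
E[Y] = r / p = 2 / 0.663 = 3.0165913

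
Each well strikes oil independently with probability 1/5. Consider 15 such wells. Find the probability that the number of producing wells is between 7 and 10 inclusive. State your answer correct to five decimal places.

0.01805

X ~ Binomial(15, 0.20); P(7 ≤ X ≤ 10) = Σ C(15,k) p^k (1−p)^(15−k) over k:
  k=7: C(15,7)·0.20^7·0.80^8 = 0.0138191
  k=8: C(15,8)·0.20^8·0.80^7 = 0.0034548
  k=9: C(15,9)·0.20^9·0.80^6 = 0.0006718
  k=10: C(15,10)·0.20^10·0.80^5 = 0.0001008
Total = 0.0180463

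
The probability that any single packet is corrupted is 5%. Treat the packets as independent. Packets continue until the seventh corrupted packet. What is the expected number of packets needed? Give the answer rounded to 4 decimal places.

Y = total packets until the seventh success; negative binomial with r=7, p=0.05.
E[Y] = r / p = 7 / 0.05 = 140.000000

140.0000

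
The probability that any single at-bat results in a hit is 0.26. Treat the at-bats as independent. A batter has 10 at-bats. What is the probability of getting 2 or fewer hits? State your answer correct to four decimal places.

0.4958

X ~ Binomial(10, 0.26); P(X ≤ 2) = Σ C(10,k) p^k (1−p)^(10−k) over k:
  k=0: C(10,0)·0.26^0·0.74^10 = 0.049240
  k=1: C(10,1)·0.26^1·0.74^9 = 0.173005
  k=2: C(10,2)·0.26^2·0.74^8 = 0.273535
Total = 0.495780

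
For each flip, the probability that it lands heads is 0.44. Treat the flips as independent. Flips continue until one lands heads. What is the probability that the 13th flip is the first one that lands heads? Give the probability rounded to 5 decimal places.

0.00042

Geometric (trials to first success), p = 0.44.
P(Y = 13) = (1−p)^12 · p = 0.00095117 · 0.44 = 0.0004185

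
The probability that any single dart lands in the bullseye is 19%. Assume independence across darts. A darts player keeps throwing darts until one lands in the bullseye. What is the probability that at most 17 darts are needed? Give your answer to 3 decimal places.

0.972

Y = number of darts to the first success; geometric, p = 0.19.
P(Y ≤ 17) = 1 − (1−p)^17 = 1 − 0.02781 = 0.97219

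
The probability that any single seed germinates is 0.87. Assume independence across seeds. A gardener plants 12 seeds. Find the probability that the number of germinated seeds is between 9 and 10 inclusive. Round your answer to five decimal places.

X ~ Binomial(12, 0.87); P(9 ≤ X ≤ 10) = Σ C(12,k) p^k (1−p)^(12−k) over k:
  k=9: C(12,9)·0.87^9·0.13^3 = 0.1380149
  k=10: C(12,10)·0.87^10·0.13^2 = 0.2770915
Total = 0.4151064

0.41511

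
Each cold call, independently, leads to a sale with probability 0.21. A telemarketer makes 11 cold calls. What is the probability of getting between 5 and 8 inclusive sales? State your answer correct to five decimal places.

0.06068

X ~ Binomial(11, 0.21); P(5 ≤ X ≤ 8) = Σ C(11,k) p^k (1−p)^(11−k) over k:
  k=5: C(11,5)·0.21^5·0.79^6 = 0.0458671
  k=6: C(11,6)·0.21^6·0.79^5 = 0.0121925
  k=7: C(11,7)·0.21^7·0.79^4 = 0.0023150
  k=8: C(11,8)·0.21^8·0.79^3 = 0.0003077
Total = 0.0606823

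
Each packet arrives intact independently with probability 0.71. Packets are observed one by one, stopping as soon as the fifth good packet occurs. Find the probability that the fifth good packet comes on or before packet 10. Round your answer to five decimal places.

0.95961

Finishing within 10 packets ⇔ at least 5 successes in the first 10. With X ~ Binomial(10, 0.71), P(Y ≤ 10) = 1 − P(X ≤ 4).
  k=0: C(10,0)·0.71^0·0.29^10 = 0.0000042
  k=1: C(10,1)·0.71^1·0.29^9 = 0.0001030
  k=2: C(10,2)·0.71^2·0.29^8 = 0.0011348
  k=3: C(10,3)·0.71^3·0.29^7 = 0.0074087
  k=4: C(10,4)·0.71^4·0.29^6 = 0.0317425
1 − 0.0403932 = 0.9596068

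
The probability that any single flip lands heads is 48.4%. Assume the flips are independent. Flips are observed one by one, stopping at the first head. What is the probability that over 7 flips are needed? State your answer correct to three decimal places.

0.010

Y = number of flips to the first success; geometric, p = 0.484.
P(Y > 7) = P(first 7 all fail) = (1−p)^7 = 0.00974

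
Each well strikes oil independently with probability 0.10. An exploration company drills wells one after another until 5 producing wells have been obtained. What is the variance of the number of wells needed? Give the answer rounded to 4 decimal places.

450.0000

Y = total wells until the fifth success; negative binomial with r=5, p=0.10.
Var(Y) = r(1−p)/p² = 5·0.90 / 0.10² = 450.000000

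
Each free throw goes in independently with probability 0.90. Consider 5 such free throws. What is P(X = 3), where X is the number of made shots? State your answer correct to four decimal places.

X ~ Binomial(n=5, p=0.90).
P(X=3) = C(5,3) · p^3 · (1−p)^2
= 10 · 0.729 · 0.01 = 0.072900

0.0729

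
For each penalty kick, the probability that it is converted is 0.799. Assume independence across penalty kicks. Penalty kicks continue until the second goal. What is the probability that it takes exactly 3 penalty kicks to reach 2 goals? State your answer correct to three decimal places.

0.257

Y = trial on which the second success occurs; negative binomial, r=2, p=0.799.
P(Y=3) = C(2,1) · p^2 · (1−p)^1
= 2 · 0.6384 · 0.201 = 0.25664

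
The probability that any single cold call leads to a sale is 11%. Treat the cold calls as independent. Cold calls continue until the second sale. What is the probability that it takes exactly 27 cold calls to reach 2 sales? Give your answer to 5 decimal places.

Y = trial on which the second success occurs; negative binomial, r=2, p=0.11.
P(Y=27) = C(26,1) · p^2 · (1−p)^25
= 26 · 0.0121 · 0.054294 = 0.0170808

0.01708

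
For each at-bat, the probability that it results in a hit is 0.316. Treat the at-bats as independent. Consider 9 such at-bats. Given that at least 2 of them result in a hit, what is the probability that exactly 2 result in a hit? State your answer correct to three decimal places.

0.303

X ~ Binomial(9, 0.316). Want P(X=2 | X≥2) = P(X=2) / P(X≥2).
P(X=2) = C(9,2)·0.316^2·0.684^7 = 0.25181
P(X≥2) = 1 − 0.03277 − 0.13626 = 0.83096
Ratio = 0.25181 / 0.83096 = 0.30303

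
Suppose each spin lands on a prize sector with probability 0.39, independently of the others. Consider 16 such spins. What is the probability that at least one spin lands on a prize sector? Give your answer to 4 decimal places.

0.9996

P(at least one) = 1 − P(none) = 1 − (1 − 0.39)^16
= 1 − 0.000368 = 0.999632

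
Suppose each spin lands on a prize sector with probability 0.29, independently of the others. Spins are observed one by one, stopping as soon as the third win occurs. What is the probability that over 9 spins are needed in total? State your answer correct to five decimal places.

Needing more than 9 spins ⇔ fewer than 3 successes in the first 9. With X ~ Binomial(9, 0.29), P(Y > 9) = P(X ≤ 2).
  k=0: C(9,0)·0.29^0·0.71^9 = 0.0458485
  k=1: C(9,1)·0.29^1·0.71^8 = 0.1685417
  k=2: C(9,2)·0.29^2·0.71^7 = 0.2753639
P(X ≤ 2) = 0.4897540

0.48975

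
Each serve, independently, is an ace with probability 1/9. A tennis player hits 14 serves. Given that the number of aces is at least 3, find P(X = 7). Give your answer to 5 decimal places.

X ~ Binomial(14, 0.111111). Want P(X=7 | X≥3) = P(X=7) / P(X≥3).
P(X=7) = C(14,7)·0.111111^7·0.888889^7 = 0.0003146
P(X≥3) = 1 − 0.1922493 − 0.3364362 − 0.2733544 = 0.1979601
Ratio = 0.0003146 / 0.1979601 = 0.0015893

0.00159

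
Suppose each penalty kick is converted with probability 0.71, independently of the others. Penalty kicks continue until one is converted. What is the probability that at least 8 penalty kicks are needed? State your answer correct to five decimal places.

Y = number of penalty kicks to the first success; geometric, p = 0.71.
P(Y > 7) = P(first 7 all fail) = (1−p)^7 = 0.0001725

0.00017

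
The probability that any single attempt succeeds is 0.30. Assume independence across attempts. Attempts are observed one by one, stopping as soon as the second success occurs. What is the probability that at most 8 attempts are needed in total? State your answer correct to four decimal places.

0.7447

Finishing within 8 attempts ⇔ at least 2 successes in the first 8. With X ~ Binomial(8, 0.30), P(Y ≤ 8) = 1 − P(X ≤ 1).
  k=0: C(8,0)·0.30^0·0.70^8 = 0.057648
  k=1: C(8,1)·0.30^1·0.70^7 = 0.197650
1 − 0.255298 = 0.744702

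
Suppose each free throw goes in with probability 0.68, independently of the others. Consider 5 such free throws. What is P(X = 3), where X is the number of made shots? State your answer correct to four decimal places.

0.3220

X ~ Binomial(n=5, p=0.68).
P(X=3) = C(5,3) · p^3 · (1−p)^2
= 10 · 0.31443 · 0.1024 = 0.321978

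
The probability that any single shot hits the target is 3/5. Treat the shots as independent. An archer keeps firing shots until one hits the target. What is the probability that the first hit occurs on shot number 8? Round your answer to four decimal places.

Geometric (trials to first success), p = 0.60.
P(Y = 8) = (1−p)^7 · p = 0.0016384 · 0.60 = 0.000983

0.0010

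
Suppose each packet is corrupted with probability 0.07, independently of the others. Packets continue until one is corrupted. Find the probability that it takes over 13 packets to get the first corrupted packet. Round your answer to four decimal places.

Y = number of packets to the first success; geometric, p = 0.07.
P(Y > 13) = P(first 13 all fail) = (1−p)^13 = 0.389295

0.3893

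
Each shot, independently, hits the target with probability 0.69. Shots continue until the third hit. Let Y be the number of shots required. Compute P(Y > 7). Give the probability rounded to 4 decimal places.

0.0332

Needing more than 7 shots ⇔ fewer than 3 successes in the first 7. With X ~ Binomial(7, 0.69), P(Y > 7) = P(X ≤ 2).
  k=0: C(7,0)·0.69^0·0.31^7 = 0.000275
  k=1: C(7,1)·0.69^1·0.31^6 = 0.004287
  k=2: C(7,2)·0.69^2·0.31^5 = 0.028624
P(X ≤ 2) = 0.033185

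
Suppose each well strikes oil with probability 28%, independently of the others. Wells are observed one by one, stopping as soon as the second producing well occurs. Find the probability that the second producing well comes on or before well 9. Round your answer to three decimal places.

Finishing within 9 wells ⇔ at least 2 successes in the first 9. With X ~ Binomial(9, 0.28), P(Y ≤ 9) = 1 − P(X ≤ 1).
  k=0: C(9,0)·0.28^0·0.72^9 = 0.05200
  k=1: C(9,1)·0.28^1·0.72^8 = 0.18200
1 − 0.23399 = 0.76601

0.766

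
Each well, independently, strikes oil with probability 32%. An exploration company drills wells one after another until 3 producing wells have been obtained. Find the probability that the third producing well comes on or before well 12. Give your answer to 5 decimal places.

0.79216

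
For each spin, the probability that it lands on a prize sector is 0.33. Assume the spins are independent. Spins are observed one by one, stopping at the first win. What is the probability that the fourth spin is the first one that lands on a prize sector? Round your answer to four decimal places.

Geometric (trials to first success), p = 0.33.
P(Y = 4) = (1−p)^3 · p = 0.30076 · 0.33 = 0.099252

0.0993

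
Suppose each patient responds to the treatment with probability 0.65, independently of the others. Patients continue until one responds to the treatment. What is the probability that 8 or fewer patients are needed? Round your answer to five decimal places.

0.99977

Y = number of patients to the first success; geometric, p = 0.65.
P(Y ≤ 8) = 1 − (1−p)^8 = 1 − 0.0002252 = 0.9997748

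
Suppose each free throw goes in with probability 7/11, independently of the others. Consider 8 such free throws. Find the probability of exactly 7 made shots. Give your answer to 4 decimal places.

0.1229

X ~ Binomial(n=8, p=0.636364).
P(X=7) = C(8,7) · p^7 · (1−p)^1
= 8 · 0.042261 · 0.36364 = 0.122940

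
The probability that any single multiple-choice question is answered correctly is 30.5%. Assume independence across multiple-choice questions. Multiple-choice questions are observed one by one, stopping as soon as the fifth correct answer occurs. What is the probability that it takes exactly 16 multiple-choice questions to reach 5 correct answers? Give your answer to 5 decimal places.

0.06584

Y = trial on which the fifth success occurs; negative binomial, r=5, p=0.305.
P(Y=16) = C(15,4) · p^5 · (1−p)^11
= 1365 · 0.0026394 · 0.018274 = 0.0658362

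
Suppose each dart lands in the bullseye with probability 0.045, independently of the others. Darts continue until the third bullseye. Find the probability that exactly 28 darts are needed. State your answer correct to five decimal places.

0.01012

Y = trial on which the third success occurs; negative binomial, r=3, p=0.045.
P(Y=28) = C(27,2) · p^3 · (1−p)^25
= 351 · 9.1125e-05 · 0.31629 = 0.0101165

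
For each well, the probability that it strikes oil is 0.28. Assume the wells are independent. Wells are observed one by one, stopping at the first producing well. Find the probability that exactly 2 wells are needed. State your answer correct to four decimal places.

0.2016

Geometric (trials to first success), p = 0.28.
P(Y = 2) = (1−p)^1 · p = 0.72 · 0.28 = 0.201600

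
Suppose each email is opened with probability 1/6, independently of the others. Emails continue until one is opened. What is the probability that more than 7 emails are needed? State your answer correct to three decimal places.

0.279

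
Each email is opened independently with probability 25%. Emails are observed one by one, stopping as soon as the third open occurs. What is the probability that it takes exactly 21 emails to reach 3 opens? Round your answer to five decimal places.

0.01674

Y = trial on which the third success occurs; negative binomial, r=3, p=0.25.
P(Y=21) = C(20,2) · p^3 · (1−p)^18
= 190 · 0.015625 · 0.0056377 = 0.0167370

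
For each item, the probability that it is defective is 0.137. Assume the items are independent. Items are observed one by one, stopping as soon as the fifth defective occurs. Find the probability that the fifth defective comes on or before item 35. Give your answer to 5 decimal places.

0.53355

Finishing within 35 items ⇔ at least 5 successes in the first 35. With X ~ Binomial(35, 0.137), P(Y ≤ 35) = 1 − P(X ≤ 4).
  k=0: C(35,0)·0.137^0·0.863^35 = 0.0057594
  k=1: C(35,1)·0.137^1·0.863^34 = 0.0320004
  k=2: C(35,2)·0.137^2·0.863^33 = 0.0863603
  k=3: C(35,3)·0.137^3·0.863^32 = 0.1508054
  k=4: C(35,4)·0.137^4·0.863^31 = 0.1915211
1 − 0.4664466 = 0.5335534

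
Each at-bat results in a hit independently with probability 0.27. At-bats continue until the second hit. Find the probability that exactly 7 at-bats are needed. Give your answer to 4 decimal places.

Y = trial on which the second success occurs; negative binomial, r=2, p=0.27.
P(Y=7) = C(6,1) · p^2 · (1−p)^5
= 6 · 0.0729 · 0.20731 = 0.090676

0.0907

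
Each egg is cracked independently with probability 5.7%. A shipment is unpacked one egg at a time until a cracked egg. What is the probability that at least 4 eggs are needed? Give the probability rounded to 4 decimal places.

0.8386

Y = number of eggs to the first success; geometric, p = 0.057.
P(Y > 3) = P(first 3 all fail) = (1−p)^3 = 0.838562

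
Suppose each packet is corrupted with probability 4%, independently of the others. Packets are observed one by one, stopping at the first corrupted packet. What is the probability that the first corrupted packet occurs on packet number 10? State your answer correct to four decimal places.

Geometric (trials to first success), p = 0.04.
P(Y = 10) = (1−p)^9 · p = 0.69253 · 0.04 = 0.027701

0.0277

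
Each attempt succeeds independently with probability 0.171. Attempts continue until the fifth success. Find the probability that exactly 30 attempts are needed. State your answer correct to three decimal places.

Y = trial on which the fifth success occurs; negative binomial, r=5, p=0.171.
P(Y=30) = C(29,4) · p^5 · (1−p)^25
= 23751 · 0.00014621 · 0.0092016 = 0.03195

0.032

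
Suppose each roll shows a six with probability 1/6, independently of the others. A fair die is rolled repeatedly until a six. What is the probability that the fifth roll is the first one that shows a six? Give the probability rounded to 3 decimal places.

Geometric (trials to first success), p = 0.166667.
P(Y = 5) = (1−p)^4 · p = 0.48225 · 0.166667 = 0.08038

0.080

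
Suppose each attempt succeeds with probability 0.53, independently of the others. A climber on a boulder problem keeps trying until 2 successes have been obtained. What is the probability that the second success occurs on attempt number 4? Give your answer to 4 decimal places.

Y = trial on which the second success occurs; negative binomial, r=2, p=0.53.
P(Y=4) = C(3,1) · p^2 · (1−p)^2
= 3 · 0.2809 · 0.2209 = 0.186152

0.1862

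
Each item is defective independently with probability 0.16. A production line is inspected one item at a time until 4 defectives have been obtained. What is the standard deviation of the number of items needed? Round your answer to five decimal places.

Y = total items until the fourth success; negative binomial with r=4, p=0.16.
SD(Y) = √[r(1−p)/p²] = √(131.2500000) = 11.4564392

11.45644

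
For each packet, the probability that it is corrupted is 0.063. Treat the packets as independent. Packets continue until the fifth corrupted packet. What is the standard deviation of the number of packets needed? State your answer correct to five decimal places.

34.35692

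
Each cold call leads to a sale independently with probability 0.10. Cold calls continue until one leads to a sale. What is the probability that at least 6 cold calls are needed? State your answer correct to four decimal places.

Y = number of cold calls to the first success; geometric, p = 0.10.
P(Y > 5) = P(first 5 all fail) = (1−p)^5 = 0.590490

0.5905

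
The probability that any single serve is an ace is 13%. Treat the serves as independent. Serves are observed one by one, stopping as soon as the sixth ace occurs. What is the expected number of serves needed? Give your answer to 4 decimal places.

46.1538

Y = total serves until the sixth success; negative binomial with r=6, p=0.13.
E[Y] = r / p = 6 / 0.13 = 46.153846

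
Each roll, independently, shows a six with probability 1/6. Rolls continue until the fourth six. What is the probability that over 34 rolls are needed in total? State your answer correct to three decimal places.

Needing more than 34 rolls ⇔ fewer than 4 successes in the first 34. With X ~ Binomial(34, 0.166667), P(Y > 34) = P(X ≤ 3).
  k=0: C(34,0)·0.166667^0·0.833333^34 = 0.00203
  k=1: C(34,1)·0.166667^1·0.833333^33 = 0.01381
  k=2: C(34,2)·0.166667^2·0.833333^32 = 0.04559
  k=3: C(34,3)·0.166667^3·0.833333^31 = 0.09726
P(X ≤ 3) = 0.15869

0.159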